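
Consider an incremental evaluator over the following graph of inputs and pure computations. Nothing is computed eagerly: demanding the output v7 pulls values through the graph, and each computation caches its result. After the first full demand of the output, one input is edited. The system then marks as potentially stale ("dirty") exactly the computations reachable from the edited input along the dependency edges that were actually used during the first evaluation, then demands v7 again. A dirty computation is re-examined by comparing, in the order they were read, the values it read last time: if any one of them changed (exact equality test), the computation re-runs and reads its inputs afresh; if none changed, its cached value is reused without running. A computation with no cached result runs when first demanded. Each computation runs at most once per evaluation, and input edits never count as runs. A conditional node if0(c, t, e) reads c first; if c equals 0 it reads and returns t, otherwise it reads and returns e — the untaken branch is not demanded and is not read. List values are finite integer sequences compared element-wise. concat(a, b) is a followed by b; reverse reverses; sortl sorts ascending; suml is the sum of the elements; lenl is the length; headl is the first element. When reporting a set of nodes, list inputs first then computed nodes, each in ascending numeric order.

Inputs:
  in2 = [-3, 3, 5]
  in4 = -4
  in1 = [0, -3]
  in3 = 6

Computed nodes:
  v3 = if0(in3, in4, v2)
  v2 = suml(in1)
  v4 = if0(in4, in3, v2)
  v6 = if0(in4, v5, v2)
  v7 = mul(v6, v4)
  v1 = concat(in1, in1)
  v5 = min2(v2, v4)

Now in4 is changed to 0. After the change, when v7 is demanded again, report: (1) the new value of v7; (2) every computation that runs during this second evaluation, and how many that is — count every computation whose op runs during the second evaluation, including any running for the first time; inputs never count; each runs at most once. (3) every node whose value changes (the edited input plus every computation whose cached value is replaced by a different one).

Initial pass — values computed on the first demand:
  v2 = suml([0, -3]) = -3
  v4 = if0(in4=-4 -> else branch v2) = -3
  v6 = if0(in4=-4 -> else branch v2) = -3
  v7 = mul(-3, -3) = 9

Second demand — change propagation:
  v4: re-runs because in4 -4->0; new result 6.
  v5: newly demanded (no cache) — executes and yields -3.
  v6: re-runs because in4 -4->0; new result -3 (unchanged).
  v7: re-runs because v4 -3->6; new result -18.

The important point: the flipped condition pulls in fresh nodes; v5 runs for the first time.

v7 now evaluates to -18.
Run set: v4, v5, v6, v7 (4 run).
Changed values: in4, v4, v7.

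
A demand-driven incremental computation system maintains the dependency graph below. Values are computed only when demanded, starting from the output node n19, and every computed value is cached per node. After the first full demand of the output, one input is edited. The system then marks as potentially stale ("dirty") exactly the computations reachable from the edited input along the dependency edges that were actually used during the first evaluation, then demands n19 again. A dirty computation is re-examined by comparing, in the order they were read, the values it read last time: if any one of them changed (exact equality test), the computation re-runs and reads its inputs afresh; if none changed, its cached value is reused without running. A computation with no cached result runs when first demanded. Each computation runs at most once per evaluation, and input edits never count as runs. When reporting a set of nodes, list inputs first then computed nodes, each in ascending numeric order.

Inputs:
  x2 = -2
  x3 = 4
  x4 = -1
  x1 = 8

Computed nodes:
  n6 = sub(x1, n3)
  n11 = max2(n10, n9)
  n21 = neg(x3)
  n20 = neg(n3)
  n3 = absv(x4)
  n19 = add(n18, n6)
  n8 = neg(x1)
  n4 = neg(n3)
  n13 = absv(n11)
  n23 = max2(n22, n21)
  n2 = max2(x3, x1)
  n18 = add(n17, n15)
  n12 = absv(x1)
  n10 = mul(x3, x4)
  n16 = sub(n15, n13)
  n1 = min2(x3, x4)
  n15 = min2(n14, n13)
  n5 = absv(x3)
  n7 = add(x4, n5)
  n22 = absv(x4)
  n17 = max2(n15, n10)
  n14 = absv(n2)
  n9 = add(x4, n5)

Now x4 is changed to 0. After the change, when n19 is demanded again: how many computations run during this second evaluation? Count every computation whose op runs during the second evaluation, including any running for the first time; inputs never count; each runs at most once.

Computations that run: n3, n6, n9, n10, n11, n13, n15, n17, n18, n19 — 10 in total.

First evaluation (everything demanded from the output):
  n2 = max2(4, 8) = 8
  n3 = absv(-1) = 1
  n5 = absv(4) = 4
  n6 = sub(8, 1) = 7
  n9 = add(-1, 4) = 3
  n10 = mul(4, -1) = -4
  n11 = max2(-4, 3) = 3
  n13 = absv(3) = 3
  n14 = absv(8) = 8
  n15 = min2(8, 3) = 3
  n17 = max2(3, -4) = 3
  n18 = add(3, 3) = 6
  n19 = add(6, 7) = 13

Propagation after the edit:
  n3: runs — x4 -1->0; result 0.
  n6: runs — n3 1->0; result 8.
  n9: runs — x4 -1->0; result 4.
  n10: runs — x4 -1->0; result 0.
  n11: runs — n10 -4->0; n9 3->4; result 4.
  n13: runs — n11 3->4; result 4.
  n15: runs — n13 3->4; result 4.
  n17: runs — n15 3->4; n10 -4->0; result 4.
  n18: runs — n17 3->4; n15 3->4; result 8.
  n19: runs — n18 6->8; n6 7->8; result 16.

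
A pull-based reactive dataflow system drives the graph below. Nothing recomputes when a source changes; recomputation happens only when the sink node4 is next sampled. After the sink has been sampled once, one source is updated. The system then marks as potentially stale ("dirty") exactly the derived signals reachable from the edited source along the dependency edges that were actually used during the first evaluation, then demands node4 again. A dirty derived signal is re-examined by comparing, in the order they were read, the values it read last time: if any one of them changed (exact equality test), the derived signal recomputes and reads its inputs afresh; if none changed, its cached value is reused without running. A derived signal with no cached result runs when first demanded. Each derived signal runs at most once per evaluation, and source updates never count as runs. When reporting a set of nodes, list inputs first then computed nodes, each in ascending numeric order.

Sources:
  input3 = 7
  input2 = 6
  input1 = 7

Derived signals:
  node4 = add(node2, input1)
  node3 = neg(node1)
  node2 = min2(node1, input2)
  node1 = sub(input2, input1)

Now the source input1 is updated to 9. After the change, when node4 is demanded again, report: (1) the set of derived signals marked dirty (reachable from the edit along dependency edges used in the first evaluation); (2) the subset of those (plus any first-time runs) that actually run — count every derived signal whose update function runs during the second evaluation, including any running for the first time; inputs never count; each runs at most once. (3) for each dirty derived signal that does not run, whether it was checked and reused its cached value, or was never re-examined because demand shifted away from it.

Marked dirty: node1, node2, node4.
Derived signals that run: node1, node2, node4 — 3 in total.
Every dirty derived signal ran.

First evaluation (everything demanded from the output):
  node1 = sub(6, 7) = -1
  node2 = min2(-1, 6) = -1
  node4 = add(-1, 7) = 6

Propagation after the edit:
  node1: runs — input1 7->9; result -3.
  node2: runs — node1 -1->-3; result -3.
  node4: runs — node2 -1->-3; input1 7->9; result 6 (same value as before).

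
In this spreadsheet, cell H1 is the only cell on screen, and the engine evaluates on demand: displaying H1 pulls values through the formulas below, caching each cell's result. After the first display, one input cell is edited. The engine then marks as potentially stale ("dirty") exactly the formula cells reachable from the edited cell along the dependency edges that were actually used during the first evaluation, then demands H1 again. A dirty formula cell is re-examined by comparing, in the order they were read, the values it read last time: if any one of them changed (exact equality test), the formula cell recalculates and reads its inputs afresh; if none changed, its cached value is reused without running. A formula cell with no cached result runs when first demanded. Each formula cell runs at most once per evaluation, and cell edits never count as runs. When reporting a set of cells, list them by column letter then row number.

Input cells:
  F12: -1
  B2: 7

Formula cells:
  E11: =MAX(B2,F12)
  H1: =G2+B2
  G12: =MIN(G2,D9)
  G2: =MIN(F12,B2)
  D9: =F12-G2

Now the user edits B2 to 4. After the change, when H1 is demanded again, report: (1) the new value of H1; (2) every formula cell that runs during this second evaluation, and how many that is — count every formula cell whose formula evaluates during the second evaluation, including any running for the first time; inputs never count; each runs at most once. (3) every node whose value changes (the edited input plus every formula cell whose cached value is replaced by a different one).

H1 now evaluates to 3.
Run set: G2, H1 (2 run).
Changed values: B2, H1.

Initial pass — values computed on the first demand:
  G2 = MIN(-1, 7) = -1
  H1 = -1 + 7 = 6

Second demand — change propagation:
  G2: re-runs because B2 7->4; new result -1 (unchanged).
  H1: re-runs because B2 7->4; new result 3.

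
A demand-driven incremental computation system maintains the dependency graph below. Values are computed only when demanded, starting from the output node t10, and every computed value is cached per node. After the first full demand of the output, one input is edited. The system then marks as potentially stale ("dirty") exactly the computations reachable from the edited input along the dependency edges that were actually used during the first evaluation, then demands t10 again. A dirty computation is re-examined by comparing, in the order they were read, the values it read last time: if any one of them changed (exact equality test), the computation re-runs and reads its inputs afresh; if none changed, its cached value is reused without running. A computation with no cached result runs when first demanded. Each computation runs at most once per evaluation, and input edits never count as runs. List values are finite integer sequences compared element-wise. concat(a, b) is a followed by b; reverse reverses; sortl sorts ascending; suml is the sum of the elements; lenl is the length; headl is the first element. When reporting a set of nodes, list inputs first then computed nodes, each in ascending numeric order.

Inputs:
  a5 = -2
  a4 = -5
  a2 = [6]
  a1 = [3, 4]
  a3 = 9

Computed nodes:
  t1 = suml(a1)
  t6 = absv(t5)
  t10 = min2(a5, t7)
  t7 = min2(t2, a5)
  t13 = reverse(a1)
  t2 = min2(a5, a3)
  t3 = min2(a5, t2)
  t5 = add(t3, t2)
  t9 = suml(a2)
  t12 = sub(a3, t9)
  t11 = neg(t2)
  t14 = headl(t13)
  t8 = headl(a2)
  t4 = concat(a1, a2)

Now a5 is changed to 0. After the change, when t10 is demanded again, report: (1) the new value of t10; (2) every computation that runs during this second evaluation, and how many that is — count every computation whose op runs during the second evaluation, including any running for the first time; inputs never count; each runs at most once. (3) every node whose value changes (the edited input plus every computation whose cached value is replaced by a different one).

First evaluation (everything demanded from the output):
  t2 = min2(-2, 9) = -2
  t7 = min2(-2, -2) = -2
  t10 = min2(-2, -2) = -2

Propagation after the edit:
  t2: runs — a5 -2->0; result 0.
  t7: runs — t2 -2->0; a5 -2->0; result 0.
  t10: runs — a5 -2->0; t7 -2->0; result 0.

New value of t10: 0.
Computations that run: t2, t7, t10 — 3 in total.
Values that change: a5, t2, t7, t10.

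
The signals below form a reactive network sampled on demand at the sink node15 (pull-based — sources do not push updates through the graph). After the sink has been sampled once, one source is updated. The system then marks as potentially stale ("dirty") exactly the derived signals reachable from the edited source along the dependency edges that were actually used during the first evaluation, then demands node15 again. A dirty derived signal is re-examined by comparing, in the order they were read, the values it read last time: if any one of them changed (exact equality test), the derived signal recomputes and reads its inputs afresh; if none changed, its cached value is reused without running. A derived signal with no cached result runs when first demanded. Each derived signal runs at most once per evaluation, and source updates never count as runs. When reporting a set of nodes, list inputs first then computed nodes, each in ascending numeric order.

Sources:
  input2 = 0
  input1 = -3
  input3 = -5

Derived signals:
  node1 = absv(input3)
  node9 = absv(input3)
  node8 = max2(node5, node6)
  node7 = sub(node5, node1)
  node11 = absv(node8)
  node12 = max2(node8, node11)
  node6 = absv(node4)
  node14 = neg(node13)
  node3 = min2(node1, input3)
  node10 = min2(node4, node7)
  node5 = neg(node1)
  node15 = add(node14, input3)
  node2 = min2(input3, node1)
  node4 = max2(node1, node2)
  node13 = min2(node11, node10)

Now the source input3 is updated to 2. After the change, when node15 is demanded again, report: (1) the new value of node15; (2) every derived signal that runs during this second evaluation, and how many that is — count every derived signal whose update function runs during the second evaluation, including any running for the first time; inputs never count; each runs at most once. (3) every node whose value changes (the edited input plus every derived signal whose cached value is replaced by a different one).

Initial pass — values computed on the first demand:
  node1 = absv(-5) = 5
  node2 = min2(-5, 5) = -5
  node4 = max2(5, -5) = 5
  node5 = neg(5) = -5
  node6 = absv(5) = 5
  node7 = sub(-5, 5) = -10
  node8 = max2(-5, 5) = 5
  node10 = min2(5, -10) = -10
  node11 = absv(5) = 5
  node13 = min2(5, -10) = -10
  node14 = neg(-10) = 10
  node15 = add(10, -5) = 5

Second demand — change propagation:
  node1: re-runs because input3 -5->2; new result 2.
  node2: re-runs because input3 -5->2; node1 5->2; new result 2.
  node4: re-runs because node1 5->2; node2 -5->2; new result 2.
  node5: re-runs because node1 5->2; new result -2.
  node6: re-runs because node4 5->2; new result 2.
  node7: re-runs because node5 -5->-2; node1 5->2; new result -4.
  node8: re-runs because node5 -5->-2; node6 5->2; new result 2.
  node10: re-runs because node4 5->2; node7 -10->-4; new result -4.
  node11: re-runs because node8 5->2; new result 2.
  node13: re-runs because node11 5->2; node10 -10->-4; new result -4.
  node14: re-runs because node13 -10->-4; new result 4.
  node15: re-runs because node14 10->4; input3 -5->2; new result 6.

node15 now evaluates to 6.
Run set: node1, node2, node4, node5, node6, node7, node8, node10, node11, node13, node14, node15 (12 run).
Changed values: input3, node1, node2, node4, node5, node6, node7, node8, node10, node11, node13, node14, node15.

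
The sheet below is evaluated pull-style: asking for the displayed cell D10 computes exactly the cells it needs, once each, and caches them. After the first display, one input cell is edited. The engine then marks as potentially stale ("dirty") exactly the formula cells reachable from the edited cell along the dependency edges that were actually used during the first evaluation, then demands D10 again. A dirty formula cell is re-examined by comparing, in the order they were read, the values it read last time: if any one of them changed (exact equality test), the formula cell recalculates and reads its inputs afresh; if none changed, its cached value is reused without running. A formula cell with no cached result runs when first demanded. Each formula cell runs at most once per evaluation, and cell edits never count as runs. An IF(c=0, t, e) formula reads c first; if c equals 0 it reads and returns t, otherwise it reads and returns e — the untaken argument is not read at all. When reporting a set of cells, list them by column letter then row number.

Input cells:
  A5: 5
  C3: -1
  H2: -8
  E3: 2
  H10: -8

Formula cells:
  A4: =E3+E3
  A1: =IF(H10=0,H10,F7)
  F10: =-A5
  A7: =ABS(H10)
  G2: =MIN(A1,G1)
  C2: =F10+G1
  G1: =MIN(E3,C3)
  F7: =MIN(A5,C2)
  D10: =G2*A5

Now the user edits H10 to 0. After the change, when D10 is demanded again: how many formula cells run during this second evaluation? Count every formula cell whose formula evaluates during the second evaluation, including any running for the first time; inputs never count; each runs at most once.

First demand of the output computes:
  F10 = -(5) = -5
  G1 = MIN(2, -1) = -1
  C2 = -5 + -1 = -6
  F7 = MIN(5, -6) = -6
  A1 = IF(H10=0: H10=-8 -> else branch F7) = -6
  G2 = MIN(-6, -1) = -6
  D10 = -6 * 5 = -30

After the edit, cleaning proceeds:
  A1: a read changed (H10 -8->0) — executes, giving 0.
  G2: a read changed (A1 -6->0) — executes, giving -1.
  D10: a read changed (G2 -6->-1) — executes, giving -5.

3 formula cells run: A1, D10, G2.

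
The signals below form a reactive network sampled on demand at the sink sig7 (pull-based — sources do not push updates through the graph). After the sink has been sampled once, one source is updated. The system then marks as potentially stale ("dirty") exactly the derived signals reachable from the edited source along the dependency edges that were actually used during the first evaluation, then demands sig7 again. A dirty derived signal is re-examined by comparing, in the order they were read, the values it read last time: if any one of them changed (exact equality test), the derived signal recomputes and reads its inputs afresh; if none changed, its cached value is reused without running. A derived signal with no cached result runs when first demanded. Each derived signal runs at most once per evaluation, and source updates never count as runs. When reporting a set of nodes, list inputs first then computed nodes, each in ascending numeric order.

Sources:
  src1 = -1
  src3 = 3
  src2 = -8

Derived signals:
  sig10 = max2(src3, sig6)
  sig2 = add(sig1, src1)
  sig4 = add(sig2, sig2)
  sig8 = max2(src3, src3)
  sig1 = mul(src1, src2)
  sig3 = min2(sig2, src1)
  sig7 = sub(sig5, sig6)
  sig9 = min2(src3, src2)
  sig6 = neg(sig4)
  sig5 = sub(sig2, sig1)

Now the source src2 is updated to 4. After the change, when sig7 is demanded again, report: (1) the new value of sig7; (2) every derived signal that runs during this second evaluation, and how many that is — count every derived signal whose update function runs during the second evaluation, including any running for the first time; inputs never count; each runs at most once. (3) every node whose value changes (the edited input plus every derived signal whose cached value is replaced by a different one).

sig7 now evaluates to -11.
Run set: sig1, sig2, sig4, sig5, sig6, sig7 (6 run).
Changed values: src2, sig1, sig2, sig4, sig6, sig7.

Initial pass — values computed on the first demand:
  sig1 = mul(-1, -8) = 8
  sig2 = add(8, -1) = 7
  sig4 = add(7, 7) = 14
  sig5 = sub(7, 8) = -1
  sig6 = neg(14) = -14
  sig7 = sub(-1, -14) = 13

Second demand — change propagation:
  sig1: re-runs because src2 -8->4; new result -4.
  sig2: re-runs because sig1 8->-4; new result -5.
  sig4: re-runs because sig2 7->-5; sig2 7->-5; new result -10.
  sig5: re-runs because sig2 7->-5; sig1 8->-4; new result -1 (unchanged).
  sig6: re-runs because sig4 14->-10; new result 10.
  sig7: re-runs because sig6 -14->10; new result -11.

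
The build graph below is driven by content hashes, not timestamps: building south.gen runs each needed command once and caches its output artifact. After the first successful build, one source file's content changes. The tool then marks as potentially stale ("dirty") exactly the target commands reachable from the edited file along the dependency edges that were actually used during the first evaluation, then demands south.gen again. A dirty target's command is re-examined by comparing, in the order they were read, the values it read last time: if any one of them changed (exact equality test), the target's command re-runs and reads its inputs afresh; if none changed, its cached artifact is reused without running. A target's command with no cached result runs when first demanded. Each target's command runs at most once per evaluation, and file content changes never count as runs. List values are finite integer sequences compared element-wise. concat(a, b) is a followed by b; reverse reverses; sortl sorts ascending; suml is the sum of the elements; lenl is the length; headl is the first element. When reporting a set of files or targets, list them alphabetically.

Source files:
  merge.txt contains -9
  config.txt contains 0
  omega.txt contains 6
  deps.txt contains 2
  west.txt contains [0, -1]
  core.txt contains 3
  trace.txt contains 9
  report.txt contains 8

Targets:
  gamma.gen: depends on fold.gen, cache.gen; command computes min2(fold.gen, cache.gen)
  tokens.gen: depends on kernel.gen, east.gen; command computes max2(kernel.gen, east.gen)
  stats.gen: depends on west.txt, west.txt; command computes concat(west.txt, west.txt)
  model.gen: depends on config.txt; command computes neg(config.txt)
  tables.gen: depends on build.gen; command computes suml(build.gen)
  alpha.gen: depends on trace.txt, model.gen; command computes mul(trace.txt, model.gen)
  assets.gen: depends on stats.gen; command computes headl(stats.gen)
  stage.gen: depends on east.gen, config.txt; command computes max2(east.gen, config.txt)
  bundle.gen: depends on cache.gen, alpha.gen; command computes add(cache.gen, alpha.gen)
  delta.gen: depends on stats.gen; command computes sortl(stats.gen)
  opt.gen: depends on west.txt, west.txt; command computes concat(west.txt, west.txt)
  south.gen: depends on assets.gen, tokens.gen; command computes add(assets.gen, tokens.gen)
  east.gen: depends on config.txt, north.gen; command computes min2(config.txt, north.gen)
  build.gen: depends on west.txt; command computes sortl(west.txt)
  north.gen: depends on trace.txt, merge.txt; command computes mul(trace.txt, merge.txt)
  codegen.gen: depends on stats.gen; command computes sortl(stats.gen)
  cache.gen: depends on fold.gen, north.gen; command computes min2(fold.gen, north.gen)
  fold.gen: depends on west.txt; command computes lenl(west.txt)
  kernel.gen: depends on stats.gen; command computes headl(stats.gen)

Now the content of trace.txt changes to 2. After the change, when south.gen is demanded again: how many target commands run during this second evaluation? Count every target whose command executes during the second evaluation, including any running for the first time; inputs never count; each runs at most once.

Initial pass — values computed on the first demand:
  north.gen = mul(9, -9) = -81
  east.gen = min2(0, -81) = -81
  stats.gen = concat([0, -1], [0, -1]) = [0, -1, 0, -1]
  assets.gen = headl([0, -1, 0, -1]) = 0
  kernel.gen = headl([0, -1, 0, -1]) = 0
  tokens.gen = max2(0, -81) = 0
  south.gen = add(0, 0) = 0

Second demand — change propagation:
  north.gen: re-runs because trace.txt 9->2; new result -18.
  east.gen: re-runs because north.gen -81->-18; new result -18.
  tokens.gen: re-runs because east.gen -81->-18; new result 0 (unchanged).
  south.gen: re-examined; everything it read last time is the same (assets.gen unchanged, tokens.gen unchanged) — cache 0 kept, no run.

The important point: tokens.gen recomputes to an identical value, and the output ends up unchanged.

Run set: east.gen, north.gen, tokens.gen (3 run).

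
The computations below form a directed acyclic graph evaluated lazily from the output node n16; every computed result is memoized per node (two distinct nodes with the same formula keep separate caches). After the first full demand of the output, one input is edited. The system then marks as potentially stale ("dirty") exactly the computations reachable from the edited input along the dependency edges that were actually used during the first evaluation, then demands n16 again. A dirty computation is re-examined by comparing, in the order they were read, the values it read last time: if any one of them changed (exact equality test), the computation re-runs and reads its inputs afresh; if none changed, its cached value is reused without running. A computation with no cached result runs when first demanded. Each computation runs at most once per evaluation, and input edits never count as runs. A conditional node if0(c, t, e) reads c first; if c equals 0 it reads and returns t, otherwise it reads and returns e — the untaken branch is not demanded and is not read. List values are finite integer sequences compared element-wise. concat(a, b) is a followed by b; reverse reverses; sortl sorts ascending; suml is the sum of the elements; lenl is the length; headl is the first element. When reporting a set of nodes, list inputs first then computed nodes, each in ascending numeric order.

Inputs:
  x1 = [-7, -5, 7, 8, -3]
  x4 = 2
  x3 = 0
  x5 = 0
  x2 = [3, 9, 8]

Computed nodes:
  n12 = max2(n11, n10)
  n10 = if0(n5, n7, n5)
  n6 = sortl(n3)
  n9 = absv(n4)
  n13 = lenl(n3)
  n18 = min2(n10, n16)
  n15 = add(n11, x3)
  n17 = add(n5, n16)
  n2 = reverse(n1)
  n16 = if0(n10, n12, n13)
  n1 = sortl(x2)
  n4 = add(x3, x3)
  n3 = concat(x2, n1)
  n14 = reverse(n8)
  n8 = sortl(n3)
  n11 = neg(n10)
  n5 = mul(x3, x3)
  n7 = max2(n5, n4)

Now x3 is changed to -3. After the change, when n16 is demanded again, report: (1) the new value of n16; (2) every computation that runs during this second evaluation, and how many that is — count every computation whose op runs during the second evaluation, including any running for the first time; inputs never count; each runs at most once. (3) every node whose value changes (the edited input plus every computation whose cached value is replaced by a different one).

Demanding n16 again yields 6.
6 computations run: n1, n3, n5, n10, n13, n16.
The nodes whose values change: x3, n5, n10, n16.
Note the branch switch — demand abandons n4, n7, n11, n12, which are never re-examined.

First demand of the output computes:
  n4 = add(0, 0) = 0
  n5 = mul(0, 0) = 0
  n7 = max2(0, 0) = 0
  n10 = if0(n5=0 -> then branch n7) = 0
  n11 = neg(0) = 0
  n12 = max2(0, 0) = 0
  n16 = if0(n10=0 -> then branch n12) = 0

After the edit, cleaning proceeds:
  n1: had never run; runs now, result [3, 8, 9].
  n3: had never run; runs now, result [3, 9, 8, 3, 8, 9].
  n4: stays stale; no demand reaches it after the flip.
  n5: a read changed (x3 0->-3; x3 0->-3) — executes, giving 9.
  n7: stays stale; no demand reaches it after the flip.
  n10: a read changed (n5 0->9) — executes, giving 9.
  n11: stays stale; no demand reaches it after the flip.
  n12: stays stale; no demand reaches it after the flip.
  n13: had never run; runs now, result 6.
  n16: a read changed (n10 0->9) — executes, giving 6.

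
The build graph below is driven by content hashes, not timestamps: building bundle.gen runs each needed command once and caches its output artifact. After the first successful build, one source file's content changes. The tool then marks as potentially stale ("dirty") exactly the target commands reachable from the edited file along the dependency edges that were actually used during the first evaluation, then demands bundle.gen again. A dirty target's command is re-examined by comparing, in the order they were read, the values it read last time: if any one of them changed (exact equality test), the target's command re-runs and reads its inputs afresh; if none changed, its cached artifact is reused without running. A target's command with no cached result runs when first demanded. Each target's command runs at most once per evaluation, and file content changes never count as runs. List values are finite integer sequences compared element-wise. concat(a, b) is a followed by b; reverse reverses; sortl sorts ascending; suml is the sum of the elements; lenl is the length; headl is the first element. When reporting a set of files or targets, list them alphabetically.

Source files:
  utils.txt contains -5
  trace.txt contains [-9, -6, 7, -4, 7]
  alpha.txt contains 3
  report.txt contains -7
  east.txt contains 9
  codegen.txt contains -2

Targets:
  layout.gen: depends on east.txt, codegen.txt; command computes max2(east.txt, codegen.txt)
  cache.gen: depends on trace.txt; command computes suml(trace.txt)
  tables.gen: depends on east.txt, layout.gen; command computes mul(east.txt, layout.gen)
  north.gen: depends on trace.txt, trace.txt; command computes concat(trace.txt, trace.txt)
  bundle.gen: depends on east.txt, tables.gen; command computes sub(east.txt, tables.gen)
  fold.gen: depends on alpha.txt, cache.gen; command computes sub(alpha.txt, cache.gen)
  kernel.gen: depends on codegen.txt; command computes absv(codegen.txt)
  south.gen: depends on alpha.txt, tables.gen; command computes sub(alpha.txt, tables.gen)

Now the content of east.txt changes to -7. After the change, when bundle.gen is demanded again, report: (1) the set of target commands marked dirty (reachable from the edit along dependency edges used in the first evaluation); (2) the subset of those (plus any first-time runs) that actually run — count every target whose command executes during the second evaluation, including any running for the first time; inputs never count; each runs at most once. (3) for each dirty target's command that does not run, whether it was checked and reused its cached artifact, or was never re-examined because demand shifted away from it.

Dirty set: bundle.gen, layout.gen, tables.gen.
Run set: bundle.gen, layout.gen, tables.gen (3 run).
All dirty target commands ended up running.

Initial pass — values computed on the first demand:
  layout.gen = max2(9, -2) = 9
  tables.gen = mul(9, 9) = 81
  bundle.gen = sub(9, 81) = -72

Second demand — change propagation:
  layout.gen: re-runs because east.txt 9->-7; new result -2.
  tables.gen: re-runs because east.txt 9->-7; layout.gen 9->-2; new result 14.
  bundle.gen: re-runs because east.txt 9->-7; tables.gen 81->14; new result -21.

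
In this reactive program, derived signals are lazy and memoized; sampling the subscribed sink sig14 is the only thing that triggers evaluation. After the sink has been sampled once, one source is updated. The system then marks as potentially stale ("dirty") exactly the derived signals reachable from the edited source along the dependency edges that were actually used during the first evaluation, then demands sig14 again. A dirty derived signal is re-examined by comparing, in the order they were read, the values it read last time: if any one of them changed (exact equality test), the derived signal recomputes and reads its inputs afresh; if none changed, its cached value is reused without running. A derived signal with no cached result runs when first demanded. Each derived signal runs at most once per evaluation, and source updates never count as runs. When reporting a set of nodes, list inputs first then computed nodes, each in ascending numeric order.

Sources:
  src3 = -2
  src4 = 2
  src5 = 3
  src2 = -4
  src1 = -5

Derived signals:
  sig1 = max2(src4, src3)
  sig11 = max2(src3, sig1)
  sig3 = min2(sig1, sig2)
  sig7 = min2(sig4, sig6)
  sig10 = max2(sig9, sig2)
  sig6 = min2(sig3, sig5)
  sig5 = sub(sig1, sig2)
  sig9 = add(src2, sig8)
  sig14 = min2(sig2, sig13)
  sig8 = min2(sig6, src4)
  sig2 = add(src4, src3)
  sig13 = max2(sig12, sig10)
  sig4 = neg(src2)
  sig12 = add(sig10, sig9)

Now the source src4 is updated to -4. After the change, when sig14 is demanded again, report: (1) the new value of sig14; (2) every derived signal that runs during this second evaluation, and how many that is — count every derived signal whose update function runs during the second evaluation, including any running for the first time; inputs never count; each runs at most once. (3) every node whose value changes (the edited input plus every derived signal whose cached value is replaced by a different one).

Demanding sig14 again yields -6.
11 derived signals run: sig1, sig2, sig3, sig5, sig6, sig8, sig9, sig10, sig12, sig13, sig14.
The nodes whose values change: src4, sig1, sig2, sig3, sig5, sig6, sig8, sig9, sig10, sig12, sig13, sig14.

First demand of the output computes:
  sig1 = max2(2, -2) = 2
  sig2 = add(2, -2) = 0
  sig3 = min2(2, 0) = 0
  sig5 = sub(2, 0) = 2
  sig6 = min2(0, 2) = 0
  sig8 = min2(0, 2) = 0
  sig9 = add(-4, 0) = -4
  sig10 = max2(-4, 0) = 0
  sig12 = add(0, -4) = -4
  sig13 = max2(-4, 0) = 0
  sig14 = min2(0, 0) = 0

After the edit, cleaning proceeds:
  sig1: a read changed (src4 2->-4) — executes, giving -2.
  sig2: a read changed (src4 2->-4) — executes, giving -6.
  sig3: a read changed (sig1 2->-2; sig2 0->-6) — executes, giving -6.
  sig5: a read changed (sig1 2->-2; sig2 0->-6) — executes, giving 4.
  sig6: a read changed (sig3 0->-6; sig5 2->4) — executes, giving -6.
  sig8: a read changed (sig6 0->-6; src4 2->-4) — executes, giving -6.
  sig9: a read changed (sig8 0->-6) — executes, giving -10.
  sig10: a read changed (sig9 -4->-10; sig2 0->-6) — executes, giving -6.
  sig12: a read changed (sig10 0->-6; sig9 -4->-10) — executes, giving -16.
  sig13: a read changed (sig12 -4->-16; sig10 0->-6) — executes, giving -6.
  sig14: a read changed (sig2 0->-6; sig13 0->-6) — executes, giving -6.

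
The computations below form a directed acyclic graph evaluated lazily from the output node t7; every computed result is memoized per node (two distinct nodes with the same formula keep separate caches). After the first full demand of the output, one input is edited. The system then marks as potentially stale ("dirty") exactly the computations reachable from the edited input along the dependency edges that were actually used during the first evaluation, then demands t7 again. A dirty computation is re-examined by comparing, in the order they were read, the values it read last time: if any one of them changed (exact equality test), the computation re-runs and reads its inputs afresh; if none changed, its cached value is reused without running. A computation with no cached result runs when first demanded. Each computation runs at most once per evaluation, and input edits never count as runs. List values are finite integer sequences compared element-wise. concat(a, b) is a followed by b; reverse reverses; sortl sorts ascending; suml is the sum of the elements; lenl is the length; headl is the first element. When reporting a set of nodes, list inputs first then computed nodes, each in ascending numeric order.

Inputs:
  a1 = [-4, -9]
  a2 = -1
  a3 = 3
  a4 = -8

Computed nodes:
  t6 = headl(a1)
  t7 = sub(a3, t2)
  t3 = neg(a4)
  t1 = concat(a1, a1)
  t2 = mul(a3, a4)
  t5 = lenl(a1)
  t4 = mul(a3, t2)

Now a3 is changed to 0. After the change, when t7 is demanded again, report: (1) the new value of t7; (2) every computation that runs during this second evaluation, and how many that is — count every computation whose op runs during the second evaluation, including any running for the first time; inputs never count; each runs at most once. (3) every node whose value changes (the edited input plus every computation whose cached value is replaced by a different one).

First demand of the output computes:
  t2 = mul(3, -8) = -24
  t7 = sub(3, -24) = 27

After the edit, cleaning proceeds:
  t2: a read changed (a3 3->0) — executes, giving 0.
  t7: a read changed (a3 3->0; t2 -24->0) — executes, giving 0.

Demanding t7 again yields 0.
2 computations run: t2, t7.
The nodes whose values change: a3, t2, t7.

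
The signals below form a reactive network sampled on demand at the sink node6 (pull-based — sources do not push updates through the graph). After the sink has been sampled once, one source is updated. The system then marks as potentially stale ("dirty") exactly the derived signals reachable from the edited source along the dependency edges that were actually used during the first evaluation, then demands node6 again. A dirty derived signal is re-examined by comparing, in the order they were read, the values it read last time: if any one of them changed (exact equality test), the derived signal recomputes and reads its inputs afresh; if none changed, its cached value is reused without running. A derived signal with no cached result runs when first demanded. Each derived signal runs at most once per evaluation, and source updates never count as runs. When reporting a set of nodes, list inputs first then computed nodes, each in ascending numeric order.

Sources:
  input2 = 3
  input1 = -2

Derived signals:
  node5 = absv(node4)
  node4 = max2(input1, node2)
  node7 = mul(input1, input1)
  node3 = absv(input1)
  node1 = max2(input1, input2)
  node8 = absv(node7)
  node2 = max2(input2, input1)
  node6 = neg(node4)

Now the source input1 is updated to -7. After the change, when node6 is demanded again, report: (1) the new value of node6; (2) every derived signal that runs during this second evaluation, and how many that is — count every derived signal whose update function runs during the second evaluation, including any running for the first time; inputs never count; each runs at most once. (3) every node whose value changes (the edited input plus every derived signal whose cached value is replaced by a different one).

node6 now evaluates to -3.
Run set: node2, node4 (2 run).
Changed values: input1.
The important point: at node6 every value read last time is unchanged, so the dirty flag clears without a run.

Initial pass — values computed on the first demand:
  node2 = max2(3, -2) = 3
  node4 = max2(-2, 3) = 3
  node6 = neg(3) = -3

Second demand — change propagation:
  node2: re-runs because input1 -2->-7; new result 3 (unchanged).
  node4: re-runs because input1 -2->-7; new result 3 (unchanged).
  node6: re-examined; everything it read last time is the same (node4 unchanged) — cache -3 kept, no run.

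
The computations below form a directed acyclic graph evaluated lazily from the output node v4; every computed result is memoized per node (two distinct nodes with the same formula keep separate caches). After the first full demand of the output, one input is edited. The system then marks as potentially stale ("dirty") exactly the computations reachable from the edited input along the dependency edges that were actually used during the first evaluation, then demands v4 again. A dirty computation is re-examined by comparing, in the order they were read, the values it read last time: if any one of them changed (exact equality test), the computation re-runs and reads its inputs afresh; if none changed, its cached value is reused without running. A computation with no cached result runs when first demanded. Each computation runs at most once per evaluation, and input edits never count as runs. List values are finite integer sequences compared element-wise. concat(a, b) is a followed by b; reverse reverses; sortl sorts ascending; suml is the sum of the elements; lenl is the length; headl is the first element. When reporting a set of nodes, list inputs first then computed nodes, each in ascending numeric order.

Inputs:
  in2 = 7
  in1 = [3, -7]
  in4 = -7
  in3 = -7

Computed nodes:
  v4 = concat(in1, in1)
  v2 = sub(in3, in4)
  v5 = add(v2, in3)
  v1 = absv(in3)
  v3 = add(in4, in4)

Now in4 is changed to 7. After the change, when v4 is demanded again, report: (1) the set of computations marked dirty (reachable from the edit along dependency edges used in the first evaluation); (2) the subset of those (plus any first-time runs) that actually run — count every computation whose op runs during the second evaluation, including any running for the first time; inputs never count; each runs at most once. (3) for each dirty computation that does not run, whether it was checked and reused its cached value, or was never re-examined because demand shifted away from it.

First demand of the output computes:
  v4 = concat([3, -7], [3, -7]) = [3, -7, 3, -7]

After the edit, cleaning proceeds:
  in4 only reaches undemanded nodes; the second demand re-runs nothing.

Note the shortcut — in4 feeds only undemanded nodes, so no recomputation happens.

The edit dirties: none.
0 computations run: none.
No dirty computation escaped a run.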